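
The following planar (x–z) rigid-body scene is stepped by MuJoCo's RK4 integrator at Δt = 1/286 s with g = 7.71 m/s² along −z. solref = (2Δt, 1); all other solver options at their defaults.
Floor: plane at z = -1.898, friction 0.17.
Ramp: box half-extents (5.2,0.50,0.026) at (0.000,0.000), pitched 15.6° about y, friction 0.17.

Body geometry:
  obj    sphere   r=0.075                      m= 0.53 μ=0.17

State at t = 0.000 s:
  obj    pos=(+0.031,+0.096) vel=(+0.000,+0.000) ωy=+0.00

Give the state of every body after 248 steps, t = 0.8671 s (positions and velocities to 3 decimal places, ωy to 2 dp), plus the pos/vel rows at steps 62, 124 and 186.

State at t = 0.8671 s:
  obj    pos=(+0.567,-0.054) vel=(+1.237,-0.345) ωy=+17.12

Key-timestep trajectory:
   step    t(s)  obj.x    obj.z    obj.vx   obj.vz 
     62  0.2168   +0.065  +0.087  +0.309  -0.086
    124  0.4336   +0.165  +0.059  +0.619  -0.173
    186  0.6503   +0.333  +0.012  +0.928  -0.259


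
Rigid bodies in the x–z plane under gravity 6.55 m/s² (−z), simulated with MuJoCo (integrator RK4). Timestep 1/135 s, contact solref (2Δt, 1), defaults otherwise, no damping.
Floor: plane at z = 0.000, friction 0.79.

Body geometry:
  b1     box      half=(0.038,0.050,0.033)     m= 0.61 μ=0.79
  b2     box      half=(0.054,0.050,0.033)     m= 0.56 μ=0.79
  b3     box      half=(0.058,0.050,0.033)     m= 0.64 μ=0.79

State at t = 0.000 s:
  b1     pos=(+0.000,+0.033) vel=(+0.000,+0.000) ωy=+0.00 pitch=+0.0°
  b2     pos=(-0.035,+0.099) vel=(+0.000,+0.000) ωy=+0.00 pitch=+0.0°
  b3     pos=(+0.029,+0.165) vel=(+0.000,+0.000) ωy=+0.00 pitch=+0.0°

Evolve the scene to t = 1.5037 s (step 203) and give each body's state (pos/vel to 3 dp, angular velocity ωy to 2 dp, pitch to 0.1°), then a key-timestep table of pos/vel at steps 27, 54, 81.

State at t = 1.5037 s:
  b1     pos=(+0.000,+0.033) vel=(+0.000,+0.000) ωy=+0.00 pitch=+0.0°
  b2     pos=(-0.035,+0.099) vel=(+0.000,+0.000) ωy=+0.00 pitch=-0.2°
  b3     pos=(+0.173,+0.033) vel=(+0.000,+0.000) ωy=+0.00 pitch=+180.0°

Key-timestep trajectory:
   step    t(s)  b1.x    b1.z    b1.vx   b1.vz   b2.x    b2.z    b2.vx   b2.vz   b3.x    b3.z    b3.vx   b3.vz 
     27  0.2000   +0.000  +0.033  +0.000  +0.000   -0.035  +0.099  +0.000  +0.000   +0.047  +0.153  +0.172  -0.210
     54  0.4000   +0.000  +0.033  +0.000  +0.000   -0.035  +0.099  +0.000  +0.000   +0.103  +0.063  +0.182  +0.167
     81  0.6000   +0.000  +0.033  +0.000  +0.000   -0.035  +0.099  +0.000  +0.000   +0.145  +0.059  +0.290  -0.165


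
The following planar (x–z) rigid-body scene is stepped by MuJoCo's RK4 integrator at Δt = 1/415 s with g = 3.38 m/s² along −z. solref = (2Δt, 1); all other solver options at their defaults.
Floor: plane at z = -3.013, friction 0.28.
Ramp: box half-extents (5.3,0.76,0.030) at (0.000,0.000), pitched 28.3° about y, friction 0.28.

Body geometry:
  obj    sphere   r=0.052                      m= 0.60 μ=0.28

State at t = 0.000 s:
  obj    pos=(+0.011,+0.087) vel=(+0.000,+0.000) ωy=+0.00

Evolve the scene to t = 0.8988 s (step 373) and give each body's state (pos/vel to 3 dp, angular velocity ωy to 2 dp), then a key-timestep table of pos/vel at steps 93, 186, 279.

State at t = 0.8988 s:
  obj    pos=(+0.418,-0.132) vel=(+0.906,-0.488) ωy=+19.78

Key-timestep trajectory:
   step    t(s)  obj.x    obj.z    obj.vx   obj.vz 
     93  0.2241   +0.036  +0.074  +0.226  -0.122
    186  0.4482   +0.112  +0.033  +0.452  -0.243
    279  0.6723   +0.239  -0.035  +0.678  -0.365


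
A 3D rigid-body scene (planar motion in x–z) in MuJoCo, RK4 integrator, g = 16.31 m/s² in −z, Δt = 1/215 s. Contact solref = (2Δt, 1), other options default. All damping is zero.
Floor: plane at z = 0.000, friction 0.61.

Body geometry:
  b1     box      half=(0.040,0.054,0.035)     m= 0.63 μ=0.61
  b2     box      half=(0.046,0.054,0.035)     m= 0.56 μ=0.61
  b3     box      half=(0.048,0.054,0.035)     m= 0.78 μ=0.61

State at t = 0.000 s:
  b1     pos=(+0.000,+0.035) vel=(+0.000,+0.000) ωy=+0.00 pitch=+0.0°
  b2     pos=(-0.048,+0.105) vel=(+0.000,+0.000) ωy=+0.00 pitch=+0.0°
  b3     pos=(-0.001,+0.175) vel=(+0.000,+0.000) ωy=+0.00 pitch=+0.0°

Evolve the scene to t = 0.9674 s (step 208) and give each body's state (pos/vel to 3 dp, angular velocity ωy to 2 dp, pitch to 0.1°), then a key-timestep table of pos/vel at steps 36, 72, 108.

State at t = 0.9674 s:
  b1     pos=(+0.000,+0.035) vel=(+0.000,+0.000) ωy=+0.00 pitch=+0.0°
  b2     pos=(-0.092,+0.046) vel=(+0.000,+0.000) ωy=+0.00 pitch=-90.0°
  b3     pos=(+0.120,+0.035) vel=(+0.000,+0.000) ωy=+0.00 pitch=+180.0°

Key-timestep trajectory:
   step    t(s)  b1.x    b1.z    b1.vx   b1.vz   b2.x    b2.z    b2.vx   b2.vz   b3.x    b3.z    b3.vx   b3.vz 
     36  0.1674   +0.000  +0.035  +0.000  +0.000   -0.048  +0.105  -0.001  +0.000   +0.005  +0.174  +0.101  -0.020
     72  0.3349   +0.000  +0.035  -0.001  +0.000   -0.053  +0.104  -0.146  -0.053   +0.053  +0.115  +0.696  -0.080
    108  0.5023   +0.000  +0.035  +0.000  +0.000   -0.098  +0.050  -0.080  +0.087   +0.120  +0.035  -0.001  +0.007


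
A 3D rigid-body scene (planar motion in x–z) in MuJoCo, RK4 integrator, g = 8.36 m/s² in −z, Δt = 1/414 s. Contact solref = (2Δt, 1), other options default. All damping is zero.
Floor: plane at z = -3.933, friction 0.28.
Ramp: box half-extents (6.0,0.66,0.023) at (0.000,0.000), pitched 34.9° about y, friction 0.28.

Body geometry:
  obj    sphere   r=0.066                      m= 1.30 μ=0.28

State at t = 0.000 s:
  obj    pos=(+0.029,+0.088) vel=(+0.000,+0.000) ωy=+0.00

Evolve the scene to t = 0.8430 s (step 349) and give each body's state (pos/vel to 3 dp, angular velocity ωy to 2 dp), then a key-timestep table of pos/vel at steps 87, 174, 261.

State at t = 0.8430 s:
  obj    pos=(+1.025,-0.606) vel=(+2.362,-1.648) ωy=+43.63

Key-timestep trajectory:
   step    t(s)  obj.x    obj.z    obj.vx   obj.vz 
     87  0.2101   +0.091  +0.045  +0.589  -0.411
    174  0.4203   +0.277  -0.084  +1.178  -0.822
    261  0.6304   +0.586  -0.300  +1.767  -1.232


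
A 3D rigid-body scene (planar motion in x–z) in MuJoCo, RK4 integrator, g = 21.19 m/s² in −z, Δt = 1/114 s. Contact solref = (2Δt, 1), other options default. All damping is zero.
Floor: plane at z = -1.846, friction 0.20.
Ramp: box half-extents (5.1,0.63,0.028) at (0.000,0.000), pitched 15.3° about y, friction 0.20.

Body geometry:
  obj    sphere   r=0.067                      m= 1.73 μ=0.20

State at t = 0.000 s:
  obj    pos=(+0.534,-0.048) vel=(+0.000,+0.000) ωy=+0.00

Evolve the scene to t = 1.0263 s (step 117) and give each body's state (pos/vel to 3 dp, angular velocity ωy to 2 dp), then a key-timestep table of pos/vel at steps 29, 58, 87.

State at t = 1.0263 s:
  obj    pos=(+2.563,-0.603) vel=(+3.954,-1.082) ωy=+61.16

Key-timestep trajectory:
   step    t(s)  obj.x    obj.z    obj.vx   obj.vz 
     29  0.2544   +0.659  -0.082  +0.980  -0.268
     58  0.5088   +1.033  -0.184  +1.960  -0.536
     87  0.7632   +1.656  -0.355  +2.940  -0.804


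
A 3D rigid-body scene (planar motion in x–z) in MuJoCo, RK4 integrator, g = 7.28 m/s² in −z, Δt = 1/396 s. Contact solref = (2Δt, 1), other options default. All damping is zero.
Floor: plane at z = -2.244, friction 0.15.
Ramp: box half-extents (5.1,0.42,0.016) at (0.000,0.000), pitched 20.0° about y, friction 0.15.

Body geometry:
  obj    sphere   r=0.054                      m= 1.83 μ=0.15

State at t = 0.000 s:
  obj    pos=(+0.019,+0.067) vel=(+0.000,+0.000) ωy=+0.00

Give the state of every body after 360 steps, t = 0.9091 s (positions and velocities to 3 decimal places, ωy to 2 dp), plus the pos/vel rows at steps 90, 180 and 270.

State at t = 0.9091 s:
  obj    pos=(+0.710,-0.184) vel=(+1.519,-0.553) ωy=+29.94

Key-timestep trajectory:
   step    t(s)  obj.x    obj.z    obj.vx   obj.vz 
     90  0.2273   +0.062  +0.052  +0.380  -0.138
    180  0.4545   +0.192  +0.005  +0.760  -0.277
    270  0.6818   +0.408  -0.074  +1.140  -0.415


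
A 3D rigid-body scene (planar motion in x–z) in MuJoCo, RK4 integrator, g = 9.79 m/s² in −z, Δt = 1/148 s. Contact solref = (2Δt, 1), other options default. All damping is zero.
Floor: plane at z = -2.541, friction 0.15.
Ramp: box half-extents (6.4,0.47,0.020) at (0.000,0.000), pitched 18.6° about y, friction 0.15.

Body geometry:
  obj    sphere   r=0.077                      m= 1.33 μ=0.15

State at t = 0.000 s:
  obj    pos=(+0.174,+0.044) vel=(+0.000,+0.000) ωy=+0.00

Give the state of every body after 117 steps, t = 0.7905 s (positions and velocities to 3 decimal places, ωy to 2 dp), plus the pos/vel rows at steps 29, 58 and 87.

State at t = 0.7905 s:
  obj    pos=(+0.835,-0.179) vel=(+1.671,-0.562) ωy=+22.89

Key-timestep trajectory:
   step    t(s)  obj.x    obj.z    obj.vx   obj.vz 
     29  0.1959   +0.215  +0.030  +0.414  -0.139
     58  0.3919   +0.336  -0.011  +0.829  -0.279
     87  0.5878   +0.539  -0.079  +1.243  -0.418


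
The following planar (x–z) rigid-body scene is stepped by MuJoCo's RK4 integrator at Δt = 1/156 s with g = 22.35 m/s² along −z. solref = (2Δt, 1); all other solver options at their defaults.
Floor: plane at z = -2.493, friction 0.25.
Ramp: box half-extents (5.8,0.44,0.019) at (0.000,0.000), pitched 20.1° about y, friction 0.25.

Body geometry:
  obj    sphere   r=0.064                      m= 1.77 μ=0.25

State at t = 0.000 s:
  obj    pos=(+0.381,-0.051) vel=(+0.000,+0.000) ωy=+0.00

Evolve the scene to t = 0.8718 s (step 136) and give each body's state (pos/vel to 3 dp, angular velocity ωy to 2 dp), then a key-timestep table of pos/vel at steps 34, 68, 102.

State at t = 0.8718 s:
  obj    pos=(+2.339,-0.768) vel=(+4.492,-1.644) ωy=+74.72

Key-timestep trajectory:
   step    t(s)  obj.x    obj.z    obj.vx   obj.vz 
     34  0.2179   +0.503  -0.096  +1.123  -0.411
     68  0.4359   +0.871  -0.230  +2.246  -0.822
    102  0.6538   +1.482  -0.454  +3.369  -1.233


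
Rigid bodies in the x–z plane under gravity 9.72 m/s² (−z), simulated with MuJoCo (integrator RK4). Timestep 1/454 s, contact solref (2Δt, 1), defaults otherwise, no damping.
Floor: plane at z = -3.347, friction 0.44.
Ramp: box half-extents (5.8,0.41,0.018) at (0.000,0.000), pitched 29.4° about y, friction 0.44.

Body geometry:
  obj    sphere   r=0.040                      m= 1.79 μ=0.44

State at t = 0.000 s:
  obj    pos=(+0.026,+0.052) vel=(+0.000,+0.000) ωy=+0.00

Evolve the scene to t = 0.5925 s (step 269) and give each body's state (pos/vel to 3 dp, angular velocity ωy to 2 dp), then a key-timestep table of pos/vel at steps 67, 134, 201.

State at t = 0.5925 s:
  obj    pos=(+0.547,-0.242) vel=(+1.759,-0.991) ωy=+50.48

Key-timestep trajectory:
   step    t(s)  obj.x    obj.z    obj.vx   obj.vz 
     67  0.1476   +0.058  +0.034  +0.438  -0.247
    134  0.2952   +0.155  -0.021  +0.876  -0.494
    201  0.4427   +0.317  -0.112  +1.315  -0.741


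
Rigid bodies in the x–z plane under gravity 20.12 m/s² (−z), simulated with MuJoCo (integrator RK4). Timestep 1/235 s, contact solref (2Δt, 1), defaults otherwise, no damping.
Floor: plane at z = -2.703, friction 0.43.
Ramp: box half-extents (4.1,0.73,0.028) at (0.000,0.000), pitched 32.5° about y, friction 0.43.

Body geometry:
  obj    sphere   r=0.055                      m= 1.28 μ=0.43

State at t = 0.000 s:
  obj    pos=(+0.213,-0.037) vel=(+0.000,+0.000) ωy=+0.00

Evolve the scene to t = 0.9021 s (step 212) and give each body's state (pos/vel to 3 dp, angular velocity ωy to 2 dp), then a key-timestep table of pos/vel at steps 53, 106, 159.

State at t = 0.9021 s:
  obj    pos=(+2.863,-1.726) vel=(+5.875,-3.743) ωy=+126.64

Key-timestep trajectory:
   step    t(s)  obj.x    obj.z    obj.vx   obj.vz 
     53  0.2255   +0.379  -0.143  +1.469  -0.936
    106  0.4511   +0.876  -0.459  +2.938  -1.871
    159  0.6766   +1.704  -0.987  +4.406  -2.807


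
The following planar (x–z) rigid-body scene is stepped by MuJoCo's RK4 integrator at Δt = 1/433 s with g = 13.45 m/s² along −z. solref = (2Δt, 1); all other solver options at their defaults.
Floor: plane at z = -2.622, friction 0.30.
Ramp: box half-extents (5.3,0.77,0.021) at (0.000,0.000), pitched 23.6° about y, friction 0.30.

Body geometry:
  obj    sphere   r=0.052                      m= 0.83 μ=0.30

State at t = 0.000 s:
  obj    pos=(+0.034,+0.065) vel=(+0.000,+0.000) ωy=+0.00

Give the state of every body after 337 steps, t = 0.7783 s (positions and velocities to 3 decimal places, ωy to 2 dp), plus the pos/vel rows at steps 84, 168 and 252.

State at t = 0.7783 s:
  obj    pos=(+1.101,-0.402) vel=(+2.743,-1.198) ωy=+57.56

Key-timestep trajectory:
   step    t(s)  obj.x    obj.z    obj.vx   obj.vz 
     84  0.1940   +0.100  +0.036  +0.684  -0.299
    168  0.3880   +0.299  -0.051  +1.368  -0.597
    252  0.5820   +0.631  -0.196  +2.051  -0.896


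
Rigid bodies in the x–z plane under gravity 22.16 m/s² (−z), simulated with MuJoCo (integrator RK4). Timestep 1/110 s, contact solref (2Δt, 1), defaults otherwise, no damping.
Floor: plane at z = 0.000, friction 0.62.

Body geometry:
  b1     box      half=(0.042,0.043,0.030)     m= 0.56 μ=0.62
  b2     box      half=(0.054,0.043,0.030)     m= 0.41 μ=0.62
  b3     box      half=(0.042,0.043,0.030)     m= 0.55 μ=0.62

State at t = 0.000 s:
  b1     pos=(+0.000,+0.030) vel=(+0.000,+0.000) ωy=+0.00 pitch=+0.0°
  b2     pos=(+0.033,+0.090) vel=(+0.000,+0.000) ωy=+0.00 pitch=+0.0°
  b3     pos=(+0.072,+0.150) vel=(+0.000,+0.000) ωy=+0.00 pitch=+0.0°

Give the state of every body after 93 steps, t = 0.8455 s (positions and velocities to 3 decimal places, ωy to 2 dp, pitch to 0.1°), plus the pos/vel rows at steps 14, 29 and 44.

State at t = 0.8455 s:
  b1     pos=(+0.000,+0.030) vel=(+0.000,+0.000) ωy=+0.00 pitch=+0.0°
  b2     pos=(+0.083,+0.054) vel=(+0.000,+0.000) ωy=+0.00 pitch=+90.0°
  b3     pos=(+0.171,+0.042) vel=(+0.000,+0.000) ωy=+0.00 pitch=+90.0°

Key-timestep trajectory:
   step    t(s)  b1.x    b1.z    b1.vx   b1.vz   b2.x    b2.z    b2.vx   b2.vz   b3.x    b3.z    b3.vx   b3.vz 
     14  0.1273   +0.000  +0.030  -0.003  +0.001   +0.048  +0.091  +0.297  -0.072   +0.111  +0.125  +0.637  -0.652
     29  0.2636   +0.000  +0.030  +0.000  +0.000   +0.095  +0.056  +0.073  +0.125   +0.172  +0.040  -0.003  +0.083
     44  0.4000   +0.000  +0.030  +0.000  +0.000   +0.080  +0.054  +0.091  +0.004   +0.171  +0.042  +0.000  +0.000


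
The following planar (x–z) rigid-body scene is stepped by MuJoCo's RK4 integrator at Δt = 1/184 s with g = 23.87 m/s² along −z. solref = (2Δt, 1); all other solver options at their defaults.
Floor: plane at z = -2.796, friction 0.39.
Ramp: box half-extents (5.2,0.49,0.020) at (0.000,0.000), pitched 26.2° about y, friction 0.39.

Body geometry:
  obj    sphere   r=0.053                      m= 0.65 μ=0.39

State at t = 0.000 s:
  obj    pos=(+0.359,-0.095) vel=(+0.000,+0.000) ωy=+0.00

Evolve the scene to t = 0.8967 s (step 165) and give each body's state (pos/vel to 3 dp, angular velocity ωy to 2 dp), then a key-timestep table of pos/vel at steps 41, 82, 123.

State at t = 0.8967 s:
  obj    pos=(+3.075,-1.432) vel=(+6.056,-2.980) ωy=+127.35

Key-timestep trajectory:
   step    t(s)  obj.x    obj.z    obj.vx   obj.vz 
     41  0.2228   +0.527  -0.178  +1.505  -0.741
     82  0.4457   +1.030  -0.425  +3.010  -1.481
    123  0.6685   +1.868  -0.838  +4.515  -2.222


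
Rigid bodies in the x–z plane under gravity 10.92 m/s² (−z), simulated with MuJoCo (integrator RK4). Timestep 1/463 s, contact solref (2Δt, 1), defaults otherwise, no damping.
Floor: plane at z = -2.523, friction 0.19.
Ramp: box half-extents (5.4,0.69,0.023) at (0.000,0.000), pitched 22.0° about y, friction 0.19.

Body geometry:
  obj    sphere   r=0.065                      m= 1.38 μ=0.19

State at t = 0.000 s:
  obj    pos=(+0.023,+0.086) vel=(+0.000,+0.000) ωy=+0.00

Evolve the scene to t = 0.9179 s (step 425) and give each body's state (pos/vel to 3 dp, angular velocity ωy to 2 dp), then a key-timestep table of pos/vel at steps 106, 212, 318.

State at t = 0.9179 s:
  obj    pos=(+1.164,-0.376) vel=(+2.487,-1.005) ωy=+41.26

Key-timestep trajectory:
   step    t(s)  obj.x    obj.z    obj.vx   obj.vz 
    106  0.2289   +0.094  +0.057  +0.620  -0.251
    212  0.4579   +0.307  -0.029  +1.241  -0.501
    318  0.6868   +0.662  -0.173  +1.861  -0.752


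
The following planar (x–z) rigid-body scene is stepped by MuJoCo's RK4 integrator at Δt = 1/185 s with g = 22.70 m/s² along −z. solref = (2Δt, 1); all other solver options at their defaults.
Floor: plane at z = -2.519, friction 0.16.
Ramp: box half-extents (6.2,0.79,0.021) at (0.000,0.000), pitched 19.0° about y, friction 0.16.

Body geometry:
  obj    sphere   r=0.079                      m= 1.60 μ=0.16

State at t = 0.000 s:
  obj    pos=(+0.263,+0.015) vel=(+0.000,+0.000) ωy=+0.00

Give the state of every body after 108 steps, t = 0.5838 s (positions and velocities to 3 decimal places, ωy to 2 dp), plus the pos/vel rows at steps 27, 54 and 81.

State at t = 0.5838 s:
  obj    pos=(+1.114,-0.278) vel=(+2.914,-1.003) ωy=+38.99

Key-timestep trajectory:
   step    t(s)  obj.x    obj.z    obj.vx   obj.vz 
     27  0.1459   +0.316  -0.003  +0.729  -0.251
     54  0.2919   +0.476  -0.058  +1.457  -0.502
     81  0.4378   +0.742  -0.150  +2.186  -0.753


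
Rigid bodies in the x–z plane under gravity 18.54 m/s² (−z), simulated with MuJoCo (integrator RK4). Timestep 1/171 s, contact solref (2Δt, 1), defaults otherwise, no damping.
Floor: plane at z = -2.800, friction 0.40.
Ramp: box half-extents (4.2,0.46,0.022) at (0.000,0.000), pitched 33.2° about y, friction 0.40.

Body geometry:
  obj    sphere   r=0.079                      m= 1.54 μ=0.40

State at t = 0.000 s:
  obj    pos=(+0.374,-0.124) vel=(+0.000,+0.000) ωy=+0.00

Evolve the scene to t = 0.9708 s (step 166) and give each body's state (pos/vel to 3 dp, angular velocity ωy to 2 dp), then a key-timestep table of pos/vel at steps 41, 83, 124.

State at t = 0.9708 s:
  obj    pos=(+3.233,-1.995) vel=(+5.890,-3.854) ωy=+89.09

Key-timestep trajectory:
   step    t(s)  obj.x    obj.z    obj.vx   obj.vz 
     41  0.2398   +0.549  -0.238  +1.455  -0.952
     83  0.4854   +1.089  -0.592  +2.945  -1.927
    124  0.7251   +1.969  -1.168  +4.400  -2.879


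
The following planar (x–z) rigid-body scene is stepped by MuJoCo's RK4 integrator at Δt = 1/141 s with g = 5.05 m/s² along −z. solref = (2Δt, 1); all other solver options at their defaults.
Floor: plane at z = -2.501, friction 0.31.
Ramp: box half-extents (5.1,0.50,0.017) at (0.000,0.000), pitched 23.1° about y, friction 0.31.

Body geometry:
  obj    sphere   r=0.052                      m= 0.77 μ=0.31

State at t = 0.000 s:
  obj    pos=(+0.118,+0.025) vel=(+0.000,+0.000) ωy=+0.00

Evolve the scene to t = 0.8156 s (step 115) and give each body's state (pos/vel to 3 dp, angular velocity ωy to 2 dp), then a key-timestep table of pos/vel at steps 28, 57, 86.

State at t = 0.8156 s:
  obj    pos=(+0.551,-0.160) vel=(+1.062,-0.453) ωy=+22.19

Key-timestep trajectory:
   step    t(s)  obj.x    obj.z    obj.vx   obj.vz 
     28  0.1986   +0.144  +0.014  +0.259  -0.110
     57  0.4043   +0.224  -0.021  +0.526  -0.224
     86  0.6099   +0.360  -0.079  +0.794  -0.339


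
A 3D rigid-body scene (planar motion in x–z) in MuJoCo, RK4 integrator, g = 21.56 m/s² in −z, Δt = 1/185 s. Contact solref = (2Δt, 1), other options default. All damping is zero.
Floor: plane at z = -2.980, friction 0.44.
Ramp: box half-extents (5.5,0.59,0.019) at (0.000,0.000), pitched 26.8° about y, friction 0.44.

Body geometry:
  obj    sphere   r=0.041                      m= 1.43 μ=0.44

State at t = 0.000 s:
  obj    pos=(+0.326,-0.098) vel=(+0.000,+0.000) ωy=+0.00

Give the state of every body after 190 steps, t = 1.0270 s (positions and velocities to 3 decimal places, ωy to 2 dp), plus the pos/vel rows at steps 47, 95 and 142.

State at t = 1.0270 s:
  obj    pos=(+3.594,-1.748) vel=(+6.364,-3.215) ωy=+173.92

Key-timestep trajectory:
   step    t(s)  obj.x    obj.z    obj.vx   obj.vz 
     47  0.2541   +0.526  -0.199  +1.574  -0.795
     95  0.5135   +1.143  -0.510  +3.182  -1.607
    142  0.7676   +2.152  -1.020  +4.756  -2.403


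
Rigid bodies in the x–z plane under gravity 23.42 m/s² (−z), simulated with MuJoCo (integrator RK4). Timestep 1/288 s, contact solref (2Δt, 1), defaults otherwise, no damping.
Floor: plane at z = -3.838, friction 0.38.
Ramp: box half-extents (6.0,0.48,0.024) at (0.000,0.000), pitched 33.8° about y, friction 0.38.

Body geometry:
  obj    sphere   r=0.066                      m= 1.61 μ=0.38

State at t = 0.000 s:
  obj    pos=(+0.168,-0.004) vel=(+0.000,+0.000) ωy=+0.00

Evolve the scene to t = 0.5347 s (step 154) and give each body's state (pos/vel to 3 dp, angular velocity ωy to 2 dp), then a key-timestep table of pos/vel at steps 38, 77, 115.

State at t = 0.5347 s:
  obj    pos=(+1.274,-0.744) vel=(+4.135,-2.768) ωy=+75.38

Key-timestep trajectory:
   step    t(s)  obj.x    obj.z    obj.vx   obj.vz 
     38  0.1319   +0.235  -0.049  +1.021  -0.683
     77  0.2674   +0.444  -0.189  +2.068  -1.384
    115  0.3993   +0.785  -0.417  +3.088  -2.067


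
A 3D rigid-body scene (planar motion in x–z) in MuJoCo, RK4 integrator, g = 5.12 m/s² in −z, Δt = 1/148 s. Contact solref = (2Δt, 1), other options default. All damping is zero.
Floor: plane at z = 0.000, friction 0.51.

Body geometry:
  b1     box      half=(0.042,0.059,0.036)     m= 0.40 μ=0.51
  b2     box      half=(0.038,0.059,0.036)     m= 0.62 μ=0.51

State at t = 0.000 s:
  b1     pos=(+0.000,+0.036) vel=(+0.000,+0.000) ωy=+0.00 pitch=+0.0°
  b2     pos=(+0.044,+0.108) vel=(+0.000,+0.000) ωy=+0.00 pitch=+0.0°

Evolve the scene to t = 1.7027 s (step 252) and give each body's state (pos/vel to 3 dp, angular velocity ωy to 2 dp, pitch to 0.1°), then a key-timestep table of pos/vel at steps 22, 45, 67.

State at t = 1.7027 s:
  b1     pos=(+0.000,+0.036) vel=(+0.000,+0.000) ωy=+0.00 pitch=+0.0°
  b2     pos=(+0.088,+0.038) vel=(+0.000,+0.000) ωy=+0.00 pitch=+90.0°

Key-timestep trajectory:
   step    t(s)  b1.x    b1.z    b1.vx   b1.vz   b2.x    b2.z    b2.vx   b2.vz 
     22  0.1486   +0.000  +0.036  +0.000  +0.000   +0.046  +0.108  +0.033  -0.004
     45  0.3041   +0.000  +0.036  +0.000  +0.000   +0.058  +0.104  +0.132  -0.060
     67  0.4527   +0.000  +0.036  +0.000  +0.000   +0.084  +0.065  +0.193  -0.591


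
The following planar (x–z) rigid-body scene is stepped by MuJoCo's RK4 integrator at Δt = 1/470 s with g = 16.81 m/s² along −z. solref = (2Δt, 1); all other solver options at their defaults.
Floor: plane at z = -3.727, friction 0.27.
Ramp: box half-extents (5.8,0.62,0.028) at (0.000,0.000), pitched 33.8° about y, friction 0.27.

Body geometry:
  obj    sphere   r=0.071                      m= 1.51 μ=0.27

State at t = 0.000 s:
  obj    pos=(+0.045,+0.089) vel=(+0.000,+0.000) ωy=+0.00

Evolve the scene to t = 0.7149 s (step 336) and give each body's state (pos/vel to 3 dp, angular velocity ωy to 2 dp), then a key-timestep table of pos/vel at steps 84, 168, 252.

State at t = 0.7149 s:
  obj    pos=(+1.464,-0.861) vel=(+3.968,-2.657) ωy=+67.25

Key-timestep trajectory:
   step    t(s)  obj.x    obj.z    obj.vx   obj.vz 
     84  0.1787   +0.134  +0.030  +0.992  -0.664
    168  0.3574   +0.400  -0.148  +1.984  -1.328
    252  0.5362   +0.843  -0.445  +2.976  -1.992


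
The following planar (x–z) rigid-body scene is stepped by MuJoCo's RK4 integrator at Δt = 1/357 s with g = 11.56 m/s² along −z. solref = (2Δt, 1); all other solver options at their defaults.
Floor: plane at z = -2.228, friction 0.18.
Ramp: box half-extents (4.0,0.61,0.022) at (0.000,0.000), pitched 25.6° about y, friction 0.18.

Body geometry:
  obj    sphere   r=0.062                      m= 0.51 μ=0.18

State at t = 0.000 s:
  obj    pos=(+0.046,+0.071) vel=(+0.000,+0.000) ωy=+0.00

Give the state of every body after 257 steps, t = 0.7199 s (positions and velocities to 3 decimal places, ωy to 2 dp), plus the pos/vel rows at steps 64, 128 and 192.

State at t = 0.7199 s:
  obj    pos=(+0.880,-0.328) vel=(+2.316,-1.110) ωy=+41.42

Key-timestep trajectory:
   step    t(s)  obj.x    obj.z    obj.vx   obj.vz 
     64  0.1793   +0.098  +0.046  +0.577  -0.276
    128  0.3585   +0.253  -0.028  +1.154  -0.553
    192  0.5378   +0.511  -0.152  +1.731  -0.829


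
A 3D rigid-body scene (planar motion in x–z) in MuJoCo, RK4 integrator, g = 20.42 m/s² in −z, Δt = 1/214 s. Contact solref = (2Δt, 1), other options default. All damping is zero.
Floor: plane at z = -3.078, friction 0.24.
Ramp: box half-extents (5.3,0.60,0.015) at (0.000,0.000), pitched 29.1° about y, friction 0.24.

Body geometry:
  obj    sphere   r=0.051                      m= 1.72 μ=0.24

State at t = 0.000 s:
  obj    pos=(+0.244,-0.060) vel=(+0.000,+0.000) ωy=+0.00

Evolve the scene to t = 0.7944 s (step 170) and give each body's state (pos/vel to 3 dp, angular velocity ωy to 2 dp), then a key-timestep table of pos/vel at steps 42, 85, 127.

State at t = 0.7944 s:
  obj    pos=(+2.200,-1.149) vel=(+4.924,-2.741) ωy=+110.46

Key-timestep trajectory:
   step    t(s)  obj.x    obj.z    obj.vx   obj.vz 
     42  0.1963   +0.363  -0.127  +1.217  -0.677
     85  0.3972   +0.733  -0.332  +2.462  -1.370
    127  0.5935   +1.336  -0.668  +3.679  -2.048


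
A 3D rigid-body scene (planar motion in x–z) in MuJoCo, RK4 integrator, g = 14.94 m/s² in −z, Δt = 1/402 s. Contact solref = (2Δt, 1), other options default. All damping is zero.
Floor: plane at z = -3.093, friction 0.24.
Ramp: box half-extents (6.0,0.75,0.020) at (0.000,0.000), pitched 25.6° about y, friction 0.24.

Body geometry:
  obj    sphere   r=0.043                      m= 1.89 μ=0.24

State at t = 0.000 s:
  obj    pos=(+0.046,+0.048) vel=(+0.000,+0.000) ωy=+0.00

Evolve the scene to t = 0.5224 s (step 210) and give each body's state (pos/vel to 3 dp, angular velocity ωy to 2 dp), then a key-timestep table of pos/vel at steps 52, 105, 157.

State at t = 0.5224 s:
  obj    pos=(+0.613,-0.224) vel=(+2.172,-1.041) ωy=+56.01

Key-timestep trajectory:
   step    t(s)  obj.x    obj.z    obj.vx   obj.vz 
     52  0.1294   +0.081  +0.031  +0.538  -0.258
    105  0.2612   +0.188  -0.020  +1.086  -0.520
    157  0.3905   +0.363  -0.104  +1.624  -0.778


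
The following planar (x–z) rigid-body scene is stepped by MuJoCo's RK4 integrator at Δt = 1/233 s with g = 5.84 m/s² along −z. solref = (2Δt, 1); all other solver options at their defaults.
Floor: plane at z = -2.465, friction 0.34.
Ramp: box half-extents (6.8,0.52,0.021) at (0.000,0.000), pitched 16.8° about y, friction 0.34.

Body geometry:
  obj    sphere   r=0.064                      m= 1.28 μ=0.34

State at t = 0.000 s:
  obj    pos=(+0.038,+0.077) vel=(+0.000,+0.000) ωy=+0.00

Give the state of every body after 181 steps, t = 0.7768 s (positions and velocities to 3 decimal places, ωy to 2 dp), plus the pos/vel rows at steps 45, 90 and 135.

State at t = 0.7768 s:
  obj    pos=(+0.386,-0.028) vel=(+0.897,-0.271) ωy=+14.63

Key-timestep trajectory:
   step    t(s)  obj.x    obj.z    obj.vx   obj.vz 
     45  0.1931   +0.060  +0.071  +0.223  -0.067
     90  0.3863   +0.124  +0.051  +0.446  -0.135
    135  0.5794   +0.232  +0.019  +0.669  -0.202


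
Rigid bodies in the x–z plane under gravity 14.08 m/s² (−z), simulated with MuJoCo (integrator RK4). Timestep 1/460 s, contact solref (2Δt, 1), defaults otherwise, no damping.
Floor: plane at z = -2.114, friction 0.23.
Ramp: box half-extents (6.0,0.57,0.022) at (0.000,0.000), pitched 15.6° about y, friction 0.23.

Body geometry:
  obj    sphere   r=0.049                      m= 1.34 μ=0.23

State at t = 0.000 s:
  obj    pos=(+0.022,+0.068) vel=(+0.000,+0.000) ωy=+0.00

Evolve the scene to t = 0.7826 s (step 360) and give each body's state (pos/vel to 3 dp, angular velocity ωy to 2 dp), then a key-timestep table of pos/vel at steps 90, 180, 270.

State at t = 0.7826 s:
  obj    pos=(+0.820,-0.155) vel=(+2.039,-0.569) ωy=+43.19

Key-timestep trajectory:
   step    t(s)  obj.x    obj.z    obj.vx   obj.vz 
     90  0.1957   +0.072  +0.054  +0.510  -0.142
    180  0.3913   +0.221  +0.012  +1.019  -0.285
    270  0.5870   +0.471  -0.058  +1.529  -0.427


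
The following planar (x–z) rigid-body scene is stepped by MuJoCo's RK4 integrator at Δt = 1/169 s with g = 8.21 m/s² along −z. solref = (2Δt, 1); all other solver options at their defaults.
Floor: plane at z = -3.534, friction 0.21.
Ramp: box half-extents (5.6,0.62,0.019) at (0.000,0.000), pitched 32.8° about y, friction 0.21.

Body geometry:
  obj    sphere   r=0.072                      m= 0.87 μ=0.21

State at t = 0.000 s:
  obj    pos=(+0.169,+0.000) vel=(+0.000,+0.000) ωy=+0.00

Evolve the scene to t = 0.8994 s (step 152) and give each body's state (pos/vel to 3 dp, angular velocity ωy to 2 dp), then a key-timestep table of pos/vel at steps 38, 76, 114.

State at t = 0.8994 s:
  obj    pos=(+1.249,-0.697) vel=(+2.402,-1.548) ωy=+39.67

Key-timestep trajectory:
   step    t(s)  obj.x    obj.z    obj.vx   obj.vz 
     38  0.2249   +0.236  -0.044  +0.601  -0.387
     76  0.4497   +0.439  -0.175  +1.201  -0.774
    114  0.6746   +0.777  -0.392  +1.802  -1.161


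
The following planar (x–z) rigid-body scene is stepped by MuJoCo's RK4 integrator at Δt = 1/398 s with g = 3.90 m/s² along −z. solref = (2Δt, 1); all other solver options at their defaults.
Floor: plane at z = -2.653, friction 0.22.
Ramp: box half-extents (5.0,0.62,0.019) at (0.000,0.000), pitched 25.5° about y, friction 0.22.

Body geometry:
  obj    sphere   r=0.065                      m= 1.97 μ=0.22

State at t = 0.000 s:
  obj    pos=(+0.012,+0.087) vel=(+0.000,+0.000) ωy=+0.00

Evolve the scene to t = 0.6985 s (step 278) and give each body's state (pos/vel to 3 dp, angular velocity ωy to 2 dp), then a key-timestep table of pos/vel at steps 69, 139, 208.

State at t = 0.6985 s:
  obj    pos=(+0.276,-0.039) vel=(+0.756,-0.361) ωy=+12.89

Key-timestep trajectory:
   step    t(s)  obj.x    obj.z    obj.vx   obj.vz 
     69  0.1734   +0.028  +0.080  +0.188  -0.090
    139  0.3492   +0.078  +0.056  +0.378  -0.180
    208  0.5226   +0.160  +0.017  +0.566  -0.270


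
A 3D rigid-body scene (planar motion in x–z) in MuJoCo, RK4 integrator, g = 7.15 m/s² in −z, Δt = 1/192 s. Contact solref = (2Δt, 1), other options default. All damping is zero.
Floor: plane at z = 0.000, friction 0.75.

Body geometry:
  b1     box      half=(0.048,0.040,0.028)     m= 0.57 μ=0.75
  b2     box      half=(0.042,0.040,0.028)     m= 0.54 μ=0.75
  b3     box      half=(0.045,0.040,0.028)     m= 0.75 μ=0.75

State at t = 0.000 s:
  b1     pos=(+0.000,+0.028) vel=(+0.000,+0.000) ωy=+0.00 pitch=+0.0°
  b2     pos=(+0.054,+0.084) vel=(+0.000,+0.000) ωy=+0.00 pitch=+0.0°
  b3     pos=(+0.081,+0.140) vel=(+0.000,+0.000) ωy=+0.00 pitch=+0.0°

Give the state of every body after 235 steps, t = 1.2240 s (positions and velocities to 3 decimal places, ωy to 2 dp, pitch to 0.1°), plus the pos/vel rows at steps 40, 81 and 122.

State at t = 1.2240 s:
  b1     pos=(+0.000,+0.028) vel=(+0.000,+0.000) ωy=+0.00 pitch=+0.0°
  b2     pos=(+0.091,+0.042) vel=(+0.000,+0.000) ωy=+0.00 pitch=+90.0°
  b3     pos=(+0.249,+0.028) vel=(+0.000,+0.000) ωy=+0.00 pitch=+180.0°

Key-timestep trajectory:
   step    t(s)  b1.x    b1.z    b1.vx   b1.vz   b2.x    b2.z    b2.vx   b2.vz   b3.x    b3.z    b3.vx   b3.vz 
     40  0.2083   +0.000  +0.028  +0.000  +0.000   +0.071  +0.073  +0.160  -0.212   +0.129  +0.098  +0.396  -0.640
     81  0.4219   +0.000  +0.028  +0.000  +0.000   +0.108  +0.049  +0.050  +0.011   +0.201  +0.053  +0.203  +0.005
    122  0.6354   +0.000  +0.028  +0.000  +0.000   +0.092  +0.042  -0.235  -0.151   +0.249  +0.028  -0.017  +0.030


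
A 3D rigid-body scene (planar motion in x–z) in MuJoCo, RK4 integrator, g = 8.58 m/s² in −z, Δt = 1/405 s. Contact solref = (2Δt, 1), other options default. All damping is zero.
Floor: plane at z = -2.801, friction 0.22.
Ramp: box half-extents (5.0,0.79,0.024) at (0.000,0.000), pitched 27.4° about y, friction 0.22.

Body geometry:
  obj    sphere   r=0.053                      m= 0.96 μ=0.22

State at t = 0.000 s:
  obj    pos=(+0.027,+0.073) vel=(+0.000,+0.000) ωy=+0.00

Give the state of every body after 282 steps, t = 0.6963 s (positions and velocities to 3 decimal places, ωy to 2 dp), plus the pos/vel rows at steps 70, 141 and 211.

State at t = 0.6963 s:
  obj    pos=(+0.634,-0.242) vel=(+1.744,-0.904) ωy=+37.05

Key-timestep trajectory:
   step    t(s)  obj.x    obj.z    obj.vx   obj.vz 
     70  0.1728   +0.064  +0.053  +0.433  -0.224
    141  0.3481   +0.179  -0.006  +0.872  -0.452
    211  0.5210   +0.367  -0.103  +1.305  -0.676


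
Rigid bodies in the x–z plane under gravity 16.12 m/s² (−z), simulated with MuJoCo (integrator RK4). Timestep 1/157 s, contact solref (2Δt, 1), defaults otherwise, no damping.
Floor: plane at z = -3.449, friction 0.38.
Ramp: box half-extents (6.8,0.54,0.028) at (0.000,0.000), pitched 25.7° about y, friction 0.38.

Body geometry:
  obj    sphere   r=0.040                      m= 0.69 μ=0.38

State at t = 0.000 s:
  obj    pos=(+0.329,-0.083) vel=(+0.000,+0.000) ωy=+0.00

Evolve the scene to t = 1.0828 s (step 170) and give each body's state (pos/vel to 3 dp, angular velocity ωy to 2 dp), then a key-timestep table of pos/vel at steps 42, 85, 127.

State at t = 1.0828 s:
  obj    pos=(+2.967,-1.352) vel=(+4.871,-2.344) ωy=+135.16

Key-timestep trajectory:
   step    t(s)  obj.x    obj.z    obj.vx   obj.vz 
     42  0.2675   +0.490  -0.160  +1.204  -0.579
     85  0.5414   +0.989  -0.400  +2.436  -1.172
    127  0.8089   +1.801  -0.791  +3.639  -1.752


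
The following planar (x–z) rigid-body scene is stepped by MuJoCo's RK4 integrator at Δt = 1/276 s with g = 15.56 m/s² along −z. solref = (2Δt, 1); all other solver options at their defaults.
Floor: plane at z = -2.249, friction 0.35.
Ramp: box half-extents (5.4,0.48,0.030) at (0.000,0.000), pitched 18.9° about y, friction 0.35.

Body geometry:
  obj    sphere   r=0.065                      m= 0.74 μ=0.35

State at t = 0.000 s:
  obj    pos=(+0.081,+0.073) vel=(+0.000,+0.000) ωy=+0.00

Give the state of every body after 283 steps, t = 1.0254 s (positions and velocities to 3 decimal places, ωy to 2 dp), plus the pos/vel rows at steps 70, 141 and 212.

State at t = 1.0254 s:
  obj    pos=(+1.872,-0.540) vel=(+3.492,-1.196) ωy=+56.78

Key-timestep trajectory:
   step    t(s)  obj.x    obj.z    obj.vx   obj.vz 
     70  0.2536   +0.191  +0.035  +0.864  -0.296
    141  0.5109   +0.525  -0.080  +1.740  -0.596
    212  0.7681   +1.086  -0.271  +2.616  -0.896


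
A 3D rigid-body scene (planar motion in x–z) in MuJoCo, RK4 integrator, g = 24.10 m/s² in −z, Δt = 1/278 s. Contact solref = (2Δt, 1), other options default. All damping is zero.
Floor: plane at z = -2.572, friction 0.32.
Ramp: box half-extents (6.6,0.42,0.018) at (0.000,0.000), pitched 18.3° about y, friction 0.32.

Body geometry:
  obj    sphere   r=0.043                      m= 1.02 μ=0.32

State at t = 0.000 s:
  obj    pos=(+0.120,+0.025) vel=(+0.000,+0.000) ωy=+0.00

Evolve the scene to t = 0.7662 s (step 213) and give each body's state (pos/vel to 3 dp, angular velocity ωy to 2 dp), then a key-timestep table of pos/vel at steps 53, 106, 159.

State at t = 0.7662 s:
  obj    pos=(+1.626,-0.474) vel=(+3.932,-1.300) ωy=+96.29

Key-timestep trajectory:
   step    t(s)  obj.x    obj.z    obj.vx   obj.vz 
     53  0.1906   +0.213  -0.006  +0.978  -0.324
    106  0.3813   +0.493  -0.099  +1.957  -0.647
    159  0.5719   +0.959  -0.253  +2.935  -0.971


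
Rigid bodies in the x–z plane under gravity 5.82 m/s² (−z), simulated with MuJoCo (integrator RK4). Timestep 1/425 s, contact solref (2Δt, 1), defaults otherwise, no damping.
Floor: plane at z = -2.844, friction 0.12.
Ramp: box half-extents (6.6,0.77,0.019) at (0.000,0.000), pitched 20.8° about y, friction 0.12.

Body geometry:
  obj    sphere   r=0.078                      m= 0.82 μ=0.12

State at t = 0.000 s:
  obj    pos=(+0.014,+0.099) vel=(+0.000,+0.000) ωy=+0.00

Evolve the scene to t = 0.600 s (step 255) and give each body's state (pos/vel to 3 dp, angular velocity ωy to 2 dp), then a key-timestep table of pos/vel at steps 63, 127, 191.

State at t = 0.600 s:
  obj    pos=(+0.262,+0.004) vel=(+0.828,-0.315) ωy=+11.35

Key-timestep trajectory:
   step    t(s)  obj.x    obj.z    obj.vx   obj.vz 
     63  0.1482   +0.029  +0.093  +0.205  -0.078
    127  0.2988   +0.076  +0.075  +0.412  -0.157
    191  0.4494   +0.153  +0.046  +0.620  -0.236


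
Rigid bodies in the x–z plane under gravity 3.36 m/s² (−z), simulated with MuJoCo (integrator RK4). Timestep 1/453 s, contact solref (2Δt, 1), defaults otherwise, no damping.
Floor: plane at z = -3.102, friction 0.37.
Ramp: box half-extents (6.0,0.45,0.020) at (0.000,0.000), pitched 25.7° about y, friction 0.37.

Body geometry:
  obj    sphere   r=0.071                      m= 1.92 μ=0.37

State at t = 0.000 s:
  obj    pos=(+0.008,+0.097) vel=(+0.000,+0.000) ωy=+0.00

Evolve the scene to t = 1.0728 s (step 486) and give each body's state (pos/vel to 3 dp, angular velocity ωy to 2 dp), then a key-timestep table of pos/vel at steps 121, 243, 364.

State at t = 1.0728 s:
  obj    pos=(+0.548,-0.163) vel=(+1.006,-0.484) ωy=+15.73

Key-timestep trajectory:
   step    t(s)  obj.x    obj.z    obj.vx   obj.vz 
    121  0.2671   +0.042  +0.081  +0.251  -0.121
    243  0.5364   +0.143  +0.032  +0.503  -0.242
    364  0.8035   +0.311  -0.049  +0.754  -0.363


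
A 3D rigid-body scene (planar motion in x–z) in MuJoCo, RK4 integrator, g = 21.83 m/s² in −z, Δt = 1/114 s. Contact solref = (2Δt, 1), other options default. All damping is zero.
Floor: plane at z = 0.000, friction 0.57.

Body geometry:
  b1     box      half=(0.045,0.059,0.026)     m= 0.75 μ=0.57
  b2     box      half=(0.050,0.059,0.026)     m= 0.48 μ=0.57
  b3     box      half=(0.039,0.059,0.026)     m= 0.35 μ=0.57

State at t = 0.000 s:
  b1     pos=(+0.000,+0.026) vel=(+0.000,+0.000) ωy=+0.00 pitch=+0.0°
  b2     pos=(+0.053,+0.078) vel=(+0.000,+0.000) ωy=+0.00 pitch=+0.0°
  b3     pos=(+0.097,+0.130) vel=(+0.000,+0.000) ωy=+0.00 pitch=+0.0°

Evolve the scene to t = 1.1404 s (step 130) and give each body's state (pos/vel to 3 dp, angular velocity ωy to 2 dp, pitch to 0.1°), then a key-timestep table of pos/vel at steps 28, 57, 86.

State at t = 1.1404 s:
  b1     pos=(+0.000,+0.026) vel=(+0.000,+0.000) ωy=+0.00 pitch=+0.0°
  b2     pos=(+0.097,+0.050) vel=(+0.000,+0.000) ωy=+0.00 pitch=+90.0°
  b3     pos=(+0.178,+0.039) vel=(+0.000,+0.000) ωy=+0.00 pitch=+90.0°

Key-timestep trajectory:
   step    t(s)  b1.x    b1.z    b1.vx   b1.vz   b2.x    b2.z    b2.vx   b2.vz   b3.x    b3.z    b3.vx   b3.vz 
     28  0.2456   +0.000  +0.026  +0.000  +0.000   +0.118  +0.056  +0.155  +0.026   +0.196  +0.046  +0.092  +0.028
     57  0.5000   +0.000  +0.026  +0.000  +0.000   +0.126  +0.056  -0.069  +0.004   +0.189  +0.044  -0.070  -0.024
     86  0.7544   +0.000  +0.026  +0.000  +0.000   +0.095  +0.051  +0.276  -0.162   +0.178  +0.039  +0.000  +0.000


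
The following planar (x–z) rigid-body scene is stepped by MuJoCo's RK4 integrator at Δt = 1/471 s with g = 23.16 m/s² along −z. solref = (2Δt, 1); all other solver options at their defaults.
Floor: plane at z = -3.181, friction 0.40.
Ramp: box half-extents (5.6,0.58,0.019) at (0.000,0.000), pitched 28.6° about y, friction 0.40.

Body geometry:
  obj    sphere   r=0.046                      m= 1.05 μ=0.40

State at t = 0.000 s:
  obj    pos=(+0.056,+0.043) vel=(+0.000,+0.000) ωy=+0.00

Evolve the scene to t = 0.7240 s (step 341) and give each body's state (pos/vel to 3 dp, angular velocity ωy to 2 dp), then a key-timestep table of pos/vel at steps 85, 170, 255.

State at t = 0.7240 s:
  obj    pos=(+1.878,-0.950) vel=(+5.034,-2.744) ωy=+124.62

Key-timestep trajectory:
   step    t(s)  obj.x    obj.z    obj.vx   obj.vz 
     85  0.1805   +0.169  -0.018  +1.255  -0.684
    170  0.3609   +0.509  -0.204  +2.510  -1.368
    255  0.5414   +1.075  -0.512  +3.764  -2.052
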